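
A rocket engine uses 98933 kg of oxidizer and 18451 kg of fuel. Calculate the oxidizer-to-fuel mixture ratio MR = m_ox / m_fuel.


MR = 98933 / 18451 = 5.36

5.36


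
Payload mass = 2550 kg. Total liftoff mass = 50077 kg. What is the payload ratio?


PR = 2550 / 50077 = 0.0509

0.0509


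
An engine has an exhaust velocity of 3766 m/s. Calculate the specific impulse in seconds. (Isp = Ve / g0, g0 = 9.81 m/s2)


Isp = Ve / g0 = 3766 / 9.81 = 383.9 s

383.9 s


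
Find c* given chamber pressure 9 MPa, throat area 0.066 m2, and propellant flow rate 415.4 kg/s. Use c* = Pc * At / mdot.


c* = 9e6 * 0.066 / 415.4 = 1430 m/s

1430 m/s


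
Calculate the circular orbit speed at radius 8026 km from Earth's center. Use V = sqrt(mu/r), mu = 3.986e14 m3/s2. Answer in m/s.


V = sqrt(3.986e14 / 8026000) = 7047 m/s

7047 m/s


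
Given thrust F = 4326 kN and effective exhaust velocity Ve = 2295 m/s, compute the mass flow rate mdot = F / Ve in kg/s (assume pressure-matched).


mdot = F / Ve = 4326000 / 2295 = 1885.0 kg/s

1885.0 kg/s


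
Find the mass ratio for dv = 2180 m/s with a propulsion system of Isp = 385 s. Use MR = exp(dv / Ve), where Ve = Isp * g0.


Ve = 385 * 9.81 = 3776.85 m/s
MR = exp(2180 / 3776.85) = 1.781

1.781


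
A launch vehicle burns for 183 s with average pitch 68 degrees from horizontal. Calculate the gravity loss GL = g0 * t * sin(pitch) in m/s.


GL = 9.81 * 183 * sin(68 deg) = 1665 m/s

1665 m/s


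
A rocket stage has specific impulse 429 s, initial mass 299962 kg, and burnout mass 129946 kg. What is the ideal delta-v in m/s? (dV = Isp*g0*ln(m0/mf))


Ve = 429 * 9.81 = 4208.49 m/s
dV = 4208.49 * ln(299962/129946) = 3521 m/s

3521 m/s


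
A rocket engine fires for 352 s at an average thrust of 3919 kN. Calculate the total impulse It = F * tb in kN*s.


It = 3919 * 352 = 1379488 kN*s

1379488 kN*s


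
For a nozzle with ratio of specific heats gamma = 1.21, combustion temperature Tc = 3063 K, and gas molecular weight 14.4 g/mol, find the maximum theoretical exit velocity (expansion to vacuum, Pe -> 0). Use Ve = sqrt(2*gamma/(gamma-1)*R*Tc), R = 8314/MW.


R = 8314 / 14.4 = 577.36 J/(kg.K)
Ve = sqrt(2 * 1.21 / (1.21 - 1) * 577.36 * 3063) = 4514 m/s

4514 m/s


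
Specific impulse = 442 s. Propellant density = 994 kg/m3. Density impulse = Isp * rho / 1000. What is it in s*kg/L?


rho*Isp = 442 * 994 / 1000 = 439 s*kg/L

439 s*kg/L


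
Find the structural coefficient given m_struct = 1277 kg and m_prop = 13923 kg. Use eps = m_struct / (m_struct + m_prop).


eps = 1277 / (1277 + 13923) = 0.084

0.084


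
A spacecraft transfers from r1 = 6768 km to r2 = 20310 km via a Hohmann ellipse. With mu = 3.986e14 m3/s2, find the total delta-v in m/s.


V1 = sqrt(mu/r1) = 7674.29 m/s
dV1 = V1*(sqrt(2*r2/(r1+r2)) - 1) = 1725.11 m/s
V2 = sqrt(mu/r2) = 4430.1 m/s
dV2 = V2*(1 - sqrt(2*r1/(r1+r2))) = 1297.89 m/s
Total dV = 3023 m/s

3023 m/s


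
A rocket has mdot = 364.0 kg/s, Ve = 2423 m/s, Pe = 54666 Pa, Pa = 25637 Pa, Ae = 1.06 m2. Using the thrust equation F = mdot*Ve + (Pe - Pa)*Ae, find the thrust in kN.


F = 364.0 * 2423 + (54666 - 25637) * 1.06 = 912743.0 N = 912.7 kN

912.7 kN


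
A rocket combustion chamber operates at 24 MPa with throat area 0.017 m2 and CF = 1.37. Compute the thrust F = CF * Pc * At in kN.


F = 1.37 * 24e6 * 0.017 = 558960.0 N = 559.0 kN

559.0 kN


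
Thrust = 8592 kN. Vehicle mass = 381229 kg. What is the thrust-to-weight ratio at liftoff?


TWR = 8592000 / (381229 * 9.81) = 2.3

2.3


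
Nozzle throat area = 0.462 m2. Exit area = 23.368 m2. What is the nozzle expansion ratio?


AR = 23.368 / 0.462 = 50.6

50.6


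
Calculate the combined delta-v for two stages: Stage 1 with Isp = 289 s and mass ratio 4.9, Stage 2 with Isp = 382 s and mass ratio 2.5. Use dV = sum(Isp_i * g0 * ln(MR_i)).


dV1 = 289 * 9.81 * ln(4.9) = 4505.6 m/s
dV2 = 382 * 9.81 * ln(2.5) = 3433.7 m/s
Total dV = 4505.6 + 3433.7 = 7939.3 m/s ~ 7939 m/s

7939 m/s


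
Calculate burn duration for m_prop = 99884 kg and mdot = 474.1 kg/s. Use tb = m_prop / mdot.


tb = 99884 / 474.1 = 210.7 s

210.7 s


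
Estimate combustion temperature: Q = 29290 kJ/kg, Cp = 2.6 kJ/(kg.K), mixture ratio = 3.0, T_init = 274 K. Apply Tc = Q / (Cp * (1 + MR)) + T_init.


Tc = 29290 / (2.6 * (1 + 3.0)) + 274 = 3090 K

3090 K


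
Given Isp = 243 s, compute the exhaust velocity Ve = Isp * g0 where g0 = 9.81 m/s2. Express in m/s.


Ve = Isp * g0 = 243 * 9.81 = 2383.8 m/s

2383.8 m/s


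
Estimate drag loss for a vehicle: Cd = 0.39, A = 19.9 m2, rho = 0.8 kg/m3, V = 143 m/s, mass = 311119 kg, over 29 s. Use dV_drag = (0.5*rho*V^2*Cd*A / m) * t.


D = 0.5 * 0.8 * 143^2 * 0.39 * 19.9 = 63481.88 N
a = 63481.88 / 311119 = 0.204 m/s2
dV = 0.204 * 29 = 5.9 m/s

5.9 m/s


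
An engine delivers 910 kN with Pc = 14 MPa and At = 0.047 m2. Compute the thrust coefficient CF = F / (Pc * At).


CF = 910000 / (14e6 * 0.047) = 1.38

1.38


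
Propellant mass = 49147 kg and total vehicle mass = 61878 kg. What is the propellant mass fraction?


PMF = 49147 / 61878 = 0.794

0.794


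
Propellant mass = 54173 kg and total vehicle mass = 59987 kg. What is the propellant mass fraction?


PMF = 54173 / 59987 = 0.903

0.903


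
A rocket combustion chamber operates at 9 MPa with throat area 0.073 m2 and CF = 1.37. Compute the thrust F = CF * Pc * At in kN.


F = 1.37 * 9e6 * 0.073 = 900090.0 N = 900.1 kN

900.1 kN


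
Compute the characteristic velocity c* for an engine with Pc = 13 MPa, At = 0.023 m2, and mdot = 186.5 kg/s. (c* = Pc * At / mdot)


c* = 13e6 * 0.023 / 186.5 = 1603 m/s

1603 m/s


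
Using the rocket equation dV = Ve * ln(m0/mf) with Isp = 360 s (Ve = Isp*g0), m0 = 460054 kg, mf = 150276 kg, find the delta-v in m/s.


Ve = 360 * 9.81 = 3531.6 m/s
dV = 3531.6 * ln(460054/150276) = 3951 m/s

3951 m/s


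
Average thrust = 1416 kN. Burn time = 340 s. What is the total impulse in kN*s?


It = 1416 * 340 = 481440 kN*s

481440 kN*s


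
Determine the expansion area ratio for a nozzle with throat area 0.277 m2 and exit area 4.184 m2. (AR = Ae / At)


AR = 4.184 / 0.277 = 15.1

15.1


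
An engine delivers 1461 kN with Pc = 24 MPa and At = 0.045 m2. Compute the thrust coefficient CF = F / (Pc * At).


CF = 1461000 / (24e6 * 0.045) = 1.35

1.35


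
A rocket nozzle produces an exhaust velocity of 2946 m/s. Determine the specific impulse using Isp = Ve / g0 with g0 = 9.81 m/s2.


Isp = Ve / g0 = 2946 / 9.81 = 300.3 s

300.3 s


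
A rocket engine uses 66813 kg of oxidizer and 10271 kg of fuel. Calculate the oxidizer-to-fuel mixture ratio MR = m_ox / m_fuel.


MR = 66813 / 10271 = 6.51

6.51


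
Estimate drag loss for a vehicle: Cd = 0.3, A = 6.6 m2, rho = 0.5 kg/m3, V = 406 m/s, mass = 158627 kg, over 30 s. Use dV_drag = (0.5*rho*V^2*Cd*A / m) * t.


D = 0.5 * 0.5 * 406^2 * 0.3 * 6.6 = 81593.82 N
a = 81593.82 / 158627 = 0.5144 m/s2
dV = 0.5144 * 30 = 15.4 m/s

15.4 m/s


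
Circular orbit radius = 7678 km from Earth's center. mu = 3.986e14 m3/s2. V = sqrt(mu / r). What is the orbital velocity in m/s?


V = sqrt(3.986e14 / 7678000) = 7205 m/s

7205 m/s


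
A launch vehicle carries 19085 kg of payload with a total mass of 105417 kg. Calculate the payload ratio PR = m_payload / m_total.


PR = 19085 / 105417 = 0.181

0.181


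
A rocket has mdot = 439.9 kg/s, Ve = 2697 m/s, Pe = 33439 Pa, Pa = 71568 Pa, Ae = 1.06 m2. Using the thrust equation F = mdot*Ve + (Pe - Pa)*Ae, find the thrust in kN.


F = 439.9 * 2697 + (33439 - 71568) * 1.06 = 1.1460e+06 N = 1146.0 kN

1146.0 kN


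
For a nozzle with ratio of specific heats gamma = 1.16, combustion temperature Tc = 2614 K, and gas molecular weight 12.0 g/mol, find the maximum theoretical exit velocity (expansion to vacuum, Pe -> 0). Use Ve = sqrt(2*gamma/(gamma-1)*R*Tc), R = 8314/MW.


R = 8314 / 12.0 = 692.83 J/(kg.K)
Ve = sqrt(2 * 1.16 / (1.16 - 1) * 692.83 * 2614) = 5124 m/s

5124 m/s


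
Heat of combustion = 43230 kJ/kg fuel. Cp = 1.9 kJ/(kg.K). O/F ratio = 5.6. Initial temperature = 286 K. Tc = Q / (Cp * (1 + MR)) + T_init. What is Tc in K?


Tc = 43230 / (1.9 * (1 + 5.6)) + 286 = 3733 K

3733 K


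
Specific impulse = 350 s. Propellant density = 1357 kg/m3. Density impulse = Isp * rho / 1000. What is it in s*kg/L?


rho*Isp = 350 * 1357 / 1000 = 475 s*kg/L

475 s*kg/L


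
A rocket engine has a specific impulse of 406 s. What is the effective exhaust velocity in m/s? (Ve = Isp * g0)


Ve = Isp * g0 = 406 * 9.81 = 3982.9 m/s

3982.9 m/s


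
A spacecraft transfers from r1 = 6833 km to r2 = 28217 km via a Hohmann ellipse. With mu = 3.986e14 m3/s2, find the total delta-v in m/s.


V1 = sqrt(mu/r1) = 7637.71 m/s
dV1 = V1*(sqrt(2*r2/(r1+r2)) - 1) = 2053.76 m/s
V2 = sqrt(mu/r2) = 3758.49 m/s
dV2 = V2*(1 - sqrt(2*r1/(r1+r2))) = 1411.61 m/s
Total dV = 3465 m/s

3465 m/s


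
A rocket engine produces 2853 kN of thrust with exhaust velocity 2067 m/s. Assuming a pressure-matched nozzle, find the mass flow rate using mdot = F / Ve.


mdot = F / Ve = 2853000 / 2067 = 1380.3 kg/s

1380.3 kg/s


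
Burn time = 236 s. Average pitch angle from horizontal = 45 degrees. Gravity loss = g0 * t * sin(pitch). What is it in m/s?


GL = 9.81 * 236 * sin(45 deg) = 1637 m/s

1637 m/s


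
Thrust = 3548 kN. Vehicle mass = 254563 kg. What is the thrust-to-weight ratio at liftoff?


TWR = 3548000 / (254563 * 9.81) = 1.42

1.42


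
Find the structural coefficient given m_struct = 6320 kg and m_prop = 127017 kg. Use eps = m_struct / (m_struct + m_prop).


eps = 6320 / (6320 + 127017) = 0.0474

0.0474


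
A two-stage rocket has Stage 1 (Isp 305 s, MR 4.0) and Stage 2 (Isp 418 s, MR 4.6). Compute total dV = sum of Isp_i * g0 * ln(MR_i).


dV1 = 305 * 9.81 * ln(4.0) = 4147.9 m/s
dV2 = 418 * 9.81 * ln(4.6) = 6257.7 m/s
Total dV = 4147.9 + 6257.7 = 10405.6 m/s ~ 10406 m/s

10406 m/s


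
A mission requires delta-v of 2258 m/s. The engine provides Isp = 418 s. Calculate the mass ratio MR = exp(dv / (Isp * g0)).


Ve = 418 * 9.81 = 4100.58 m/s
MR = exp(2258 / 4100.58) = 1.734

1.734


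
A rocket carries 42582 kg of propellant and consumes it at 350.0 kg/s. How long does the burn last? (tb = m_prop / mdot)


tb = 42582 / 350.0 = 121.7 s

121.7 s


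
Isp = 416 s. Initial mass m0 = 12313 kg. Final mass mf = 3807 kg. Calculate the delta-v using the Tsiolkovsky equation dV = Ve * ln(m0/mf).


Ve = 416 * 9.81 = 4080.96 m/s
dV = 4080.96 * ln(12313/3807) = 4790 m/s

4790 m/s


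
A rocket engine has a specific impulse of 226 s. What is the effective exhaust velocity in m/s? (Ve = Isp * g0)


Ve = Isp * g0 = 226 * 9.81 = 2217.1 m/s

2217.1 m/s


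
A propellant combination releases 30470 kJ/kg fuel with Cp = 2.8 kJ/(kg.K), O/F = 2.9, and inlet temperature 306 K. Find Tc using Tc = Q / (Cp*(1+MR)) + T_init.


Tc = 30470 / (2.8 * (1 + 2.9)) + 306 = 3096 K

3096 K


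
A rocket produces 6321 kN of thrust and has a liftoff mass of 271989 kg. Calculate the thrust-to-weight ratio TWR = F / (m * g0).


TWR = 6321000 / (271989 * 9.81) = 2.37

2.37


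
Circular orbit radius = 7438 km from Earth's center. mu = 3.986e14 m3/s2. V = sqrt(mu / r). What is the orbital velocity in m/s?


V = sqrt(3.986e14 / 7438000) = 7320 m/s

7320 m/s


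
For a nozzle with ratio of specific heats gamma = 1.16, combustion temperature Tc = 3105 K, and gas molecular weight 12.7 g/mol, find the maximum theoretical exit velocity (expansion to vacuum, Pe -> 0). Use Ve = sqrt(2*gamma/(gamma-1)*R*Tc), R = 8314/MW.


R = 8314 / 12.7 = 654.65 J/(kg.K)
Ve = sqrt(2 * 1.16 / (1.16 - 1) * 654.65 * 3105) = 5429 m/s

5429 m/s


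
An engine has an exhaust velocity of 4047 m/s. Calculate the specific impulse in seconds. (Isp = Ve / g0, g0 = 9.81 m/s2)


Isp = Ve / g0 = 4047 / 9.81 = 412.5 s

412.5 s


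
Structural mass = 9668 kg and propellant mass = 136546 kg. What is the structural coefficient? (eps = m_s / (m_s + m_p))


eps = 9668 / (9668 + 136546) = 0.0661

0.0661


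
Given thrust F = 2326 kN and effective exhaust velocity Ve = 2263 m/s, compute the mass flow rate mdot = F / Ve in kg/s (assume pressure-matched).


mdot = F / Ve = 2326000 / 2263 = 1027.8 kg/s

1027.8 kg/s


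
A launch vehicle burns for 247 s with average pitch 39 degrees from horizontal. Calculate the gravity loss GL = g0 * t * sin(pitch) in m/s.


GL = 9.81 * 247 * sin(39 deg) = 1525 m/s

1525 m/s


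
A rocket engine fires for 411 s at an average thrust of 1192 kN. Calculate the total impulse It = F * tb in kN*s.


It = 1192 * 411 = 489912 kN*s

489912 kN*s


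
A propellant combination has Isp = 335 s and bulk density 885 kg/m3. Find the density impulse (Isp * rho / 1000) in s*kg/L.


rho*Isp = 335 * 885 / 1000 = 296 s*kg/L

296 s*kg/L


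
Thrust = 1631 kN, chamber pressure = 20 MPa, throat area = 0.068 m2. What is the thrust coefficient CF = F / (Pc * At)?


CF = 1631000 / (20e6 * 0.068) = 1.2

1.2


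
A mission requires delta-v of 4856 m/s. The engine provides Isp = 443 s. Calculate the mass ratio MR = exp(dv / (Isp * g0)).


Ve = 443 * 9.81 = 4345.83 m/s
MR = exp(4856 / 4345.83) = 3.057

3.057


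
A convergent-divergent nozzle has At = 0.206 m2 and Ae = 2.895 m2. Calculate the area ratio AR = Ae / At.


AR = 2.895 / 0.206 = 14.1

14.1


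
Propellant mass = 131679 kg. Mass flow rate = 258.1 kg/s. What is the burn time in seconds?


tb = 131679 / 258.1 = 510.2 s

510.2 s


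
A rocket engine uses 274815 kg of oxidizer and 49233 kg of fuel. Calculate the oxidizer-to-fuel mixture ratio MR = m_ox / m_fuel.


MR = 274815 / 49233 = 5.58

5.58


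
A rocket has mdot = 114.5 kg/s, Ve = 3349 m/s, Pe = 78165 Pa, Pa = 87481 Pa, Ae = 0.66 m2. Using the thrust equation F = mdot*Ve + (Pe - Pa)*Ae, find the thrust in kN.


F = 114.5 * 3349 + (78165 - 87481) * 0.66 = 377312.0 N = 377.3 kN

377.3 kN


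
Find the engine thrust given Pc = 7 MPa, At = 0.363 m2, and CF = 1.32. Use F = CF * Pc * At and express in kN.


F = 1.32 * 7e6 * 0.363 = 3.3541e+06 N = 3354.1 kN

3354.1 kN


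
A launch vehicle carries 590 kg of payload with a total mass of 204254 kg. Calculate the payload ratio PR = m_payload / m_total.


PR = 590 / 204254 = 0.0029

0.0029


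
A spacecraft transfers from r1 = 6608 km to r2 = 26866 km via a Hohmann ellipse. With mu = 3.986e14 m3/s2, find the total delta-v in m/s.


V1 = sqrt(mu/r1) = 7766.65 m/s
dV1 = V1*(sqrt(2*r2/(r1+r2)) - 1) = 2073.38 m/s
V2 = sqrt(mu/r2) = 3851.83 m/s
dV2 = V2*(1 - sqrt(2*r1/(r1+r2))) = 1431.56 m/s
Total dV = 3505 m/s

3505 m/s


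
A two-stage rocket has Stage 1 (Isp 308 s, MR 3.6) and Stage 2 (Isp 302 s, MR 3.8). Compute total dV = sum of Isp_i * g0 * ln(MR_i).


dV1 = 308 * 9.81 * ln(3.6) = 3870.3 m/s
dV2 = 302 * 9.81 * ln(3.8) = 3955.1 m/s
Total dV = 3870.3 + 3955.1 = 7825.4 m/s ~ 7825 m/s

7825 m/s


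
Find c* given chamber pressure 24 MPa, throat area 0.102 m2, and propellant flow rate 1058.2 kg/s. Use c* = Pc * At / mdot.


c* = 24e6 * 0.102 / 1058.2 = 2313 m/s

2313 m/s


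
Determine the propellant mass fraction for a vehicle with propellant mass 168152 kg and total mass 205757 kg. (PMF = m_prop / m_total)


PMF = 168152 / 205757 = 0.817

0.817


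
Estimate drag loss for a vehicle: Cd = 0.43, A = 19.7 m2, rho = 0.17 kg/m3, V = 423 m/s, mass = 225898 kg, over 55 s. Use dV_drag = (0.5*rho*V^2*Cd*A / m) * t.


D = 0.5 * 0.17 * 423^2 * 0.43 * 19.7 = 128835.14 N
a = 128835.14 / 225898 = 0.5703 m/s2
dV = 0.5703 * 55 = 31.4 m/s

31.4 m/s


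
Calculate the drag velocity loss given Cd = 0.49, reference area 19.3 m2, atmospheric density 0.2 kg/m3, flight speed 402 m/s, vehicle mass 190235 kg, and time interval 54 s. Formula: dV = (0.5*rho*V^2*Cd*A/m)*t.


D = 0.5 * 0.2 * 402^2 * 0.49 * 19.3 = 152828.9 N
a = 152828.9 / 190235 = 0.8034 m/s2
dV = 0.8034 * 54 = 43.4 m/s

43.4 m/s


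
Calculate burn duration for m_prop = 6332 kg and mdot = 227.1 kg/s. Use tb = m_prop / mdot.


tb = 6332 / 227.1 = 27.9 s

27.9 s


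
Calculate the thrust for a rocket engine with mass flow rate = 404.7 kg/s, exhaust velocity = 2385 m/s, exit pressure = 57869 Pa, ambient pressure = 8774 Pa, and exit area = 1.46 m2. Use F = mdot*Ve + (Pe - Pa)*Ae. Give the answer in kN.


F = 404.7 * 2385 + (57869 - 8774) * 1.46 = 1.0369e+06 N = 1036.9 kN

1036.9 kN


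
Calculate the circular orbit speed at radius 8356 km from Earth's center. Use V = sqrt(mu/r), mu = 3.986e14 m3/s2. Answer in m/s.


V = sqrt(3.986e14 / 8356000) = 6907 m/s

6907 m/s


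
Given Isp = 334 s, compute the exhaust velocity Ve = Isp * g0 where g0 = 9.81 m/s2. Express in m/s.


Ve = Isp * g0 = 334 * 9.81 = 3276.5 m/s

3276.5 m/s


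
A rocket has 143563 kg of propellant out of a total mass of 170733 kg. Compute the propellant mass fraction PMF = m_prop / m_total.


PMF = 143563 / 170733 = 0.841

0.841


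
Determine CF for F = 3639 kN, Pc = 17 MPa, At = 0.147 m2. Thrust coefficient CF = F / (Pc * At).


CF = 3639000 / (17e6 * 0.147) = 1.46

1.46


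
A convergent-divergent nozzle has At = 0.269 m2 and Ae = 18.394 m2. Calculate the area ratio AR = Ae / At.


AR = 18.394 / 0.269 = 68.4

68.4


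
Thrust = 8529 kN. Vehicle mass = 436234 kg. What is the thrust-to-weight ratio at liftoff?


TWR = 8529000 / (436234 * 9.81) = 1.99

1.99


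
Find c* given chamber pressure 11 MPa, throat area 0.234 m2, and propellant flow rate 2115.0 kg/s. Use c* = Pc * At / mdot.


c* = 11e6 * 0.234 / 2115.0 = 1217 m/s

1217 m/s


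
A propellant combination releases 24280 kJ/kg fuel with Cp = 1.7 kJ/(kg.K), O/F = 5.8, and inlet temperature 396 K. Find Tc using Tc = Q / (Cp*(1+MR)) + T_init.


Tc = 24280 / (1.7 * (1 + 5.8)) + 396 = 2496 K

2496 K


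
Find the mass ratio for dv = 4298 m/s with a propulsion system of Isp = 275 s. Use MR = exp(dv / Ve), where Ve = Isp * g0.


Ve = 275 * 9.81 = 2697.75 m/s
MR = exp(4298 / 2697.75) = 4.919

4.919


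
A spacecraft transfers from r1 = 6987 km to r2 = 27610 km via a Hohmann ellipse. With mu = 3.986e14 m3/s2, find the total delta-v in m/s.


V1 = sqrt(mu/r1) = 7553.07 m/s
dV1 = V1*(sqrt(2*r2/(r1+r2)) - 1) = 1989.22 m/s
V2 = sqrt(mu/r2) = 3799.58 m/s
dV2 = V2*(1 - sqrt(2*r1/(r1+r2))) = 1384.8 m/s
Total dV = 3374 m/s

3374 m/s


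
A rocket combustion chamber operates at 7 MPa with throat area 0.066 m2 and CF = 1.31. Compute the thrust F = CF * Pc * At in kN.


F = 1.31 * 7e6 * 0.066 = 605220.0 N = 605.2 kN

605.2 kN


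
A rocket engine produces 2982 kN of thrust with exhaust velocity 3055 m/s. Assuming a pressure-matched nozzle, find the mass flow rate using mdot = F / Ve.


mdot = F / Ve = 2982000 / 3055 = 976.1 kg/s

976.1 kg/s


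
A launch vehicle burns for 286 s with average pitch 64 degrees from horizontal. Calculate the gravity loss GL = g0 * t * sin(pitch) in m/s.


GL = 9.81 * 286 * sin(64 deg) = 2522 m/s

2522 m/s


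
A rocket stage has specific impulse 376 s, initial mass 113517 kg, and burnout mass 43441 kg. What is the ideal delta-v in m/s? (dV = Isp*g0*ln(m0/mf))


Ve = 376 * 9.81 = 3688.56 m/s
dV = 3688.56 * ln(113517/43441) = 3543 m/s

3543 m/s


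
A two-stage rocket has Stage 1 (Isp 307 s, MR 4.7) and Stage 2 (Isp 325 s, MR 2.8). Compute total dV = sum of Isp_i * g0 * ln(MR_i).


dV1 = 307 * 9.81 * ln(4.7) = 4660.7 m/s
dV2 = 325 * 9.81 * ln(2.8) = 3282.7 m/s
Total dV = 4660.7 + 3282.7 = 7943.4 m/s ~ 7943 m/s

7943 m/s


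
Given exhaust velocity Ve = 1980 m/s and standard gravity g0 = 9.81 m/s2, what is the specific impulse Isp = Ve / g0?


Isp = Ve / g0 = 1980 / 9.81 = 201.8 s

201.8 s


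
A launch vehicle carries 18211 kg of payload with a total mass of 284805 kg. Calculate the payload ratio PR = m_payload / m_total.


PR = 18211 / 284805 = 0.0639

0.0639


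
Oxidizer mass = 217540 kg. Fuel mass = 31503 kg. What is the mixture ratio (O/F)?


MR = 217540 / 31503 = 6.91

6.91


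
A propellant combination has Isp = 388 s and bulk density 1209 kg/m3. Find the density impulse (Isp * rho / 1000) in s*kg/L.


rho*Isp = 388 * 1209 / 1000 = 469 s*kg/L

469 s*kg/L


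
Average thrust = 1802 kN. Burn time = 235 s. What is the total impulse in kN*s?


It = 1802 * 235 = 423470 kN*s

423470 kN*s


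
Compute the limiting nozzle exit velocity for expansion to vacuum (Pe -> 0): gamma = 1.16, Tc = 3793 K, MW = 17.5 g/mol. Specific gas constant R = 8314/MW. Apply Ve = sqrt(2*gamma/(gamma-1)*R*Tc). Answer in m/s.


R = 8314 / 17.5 = 475.09 J/(kg.K)
Ve = sqrt(2 * 1.16 / (1.16 - 1) * 475.09 * 3793) = 5112 m/s

5112 m/s


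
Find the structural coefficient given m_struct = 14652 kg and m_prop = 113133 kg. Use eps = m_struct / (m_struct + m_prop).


eps = 14652 / (14652 + 113133) = 0.1147

0.1147


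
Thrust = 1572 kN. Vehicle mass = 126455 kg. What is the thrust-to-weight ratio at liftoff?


TWR = 1572000 / (126455 * 9.81) = 1.27

1.27


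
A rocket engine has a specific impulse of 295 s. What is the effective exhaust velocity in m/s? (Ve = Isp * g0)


Ve = Isp * g0 = 295 * 9.81 = 2894.0 m/s

2894.0 m/s


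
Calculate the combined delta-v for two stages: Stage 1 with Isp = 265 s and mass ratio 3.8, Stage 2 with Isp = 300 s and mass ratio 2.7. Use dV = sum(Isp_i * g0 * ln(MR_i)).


dV1 = 265 * 9.81 * ln(3.8) = 3470.5 m/s
dV2 = 300 * 9.81 * ln(2.7) = 2923.1 m/s
Total dV = 3470.5 + 2923.1 = 6393.6 m/s ~ 6394 m/s

6394 m/s


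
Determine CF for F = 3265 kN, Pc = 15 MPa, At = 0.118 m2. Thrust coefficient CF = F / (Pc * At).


CF = 3265000 / (15e6 * 0.118) = 1.84

1.84


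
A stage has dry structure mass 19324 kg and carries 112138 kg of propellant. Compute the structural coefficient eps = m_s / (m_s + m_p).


eps = 19324 / (19324 + 112138) = 0.147

0.147


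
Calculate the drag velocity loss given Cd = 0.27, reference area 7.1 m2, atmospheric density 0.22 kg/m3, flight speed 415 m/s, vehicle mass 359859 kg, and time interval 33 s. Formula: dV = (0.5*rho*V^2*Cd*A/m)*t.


D = 0.5 * 0.22 * 415^2 * 0.27 * 7.1 = 36317.09 N
a = 36317.09 / 359859 = 0.1009 m/s2
dV = 0.1009 * 33 = 3.3 m/s

3.3 m/s


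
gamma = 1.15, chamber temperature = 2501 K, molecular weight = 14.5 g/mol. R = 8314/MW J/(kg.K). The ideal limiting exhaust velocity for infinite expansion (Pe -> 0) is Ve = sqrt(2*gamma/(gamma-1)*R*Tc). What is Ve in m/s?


R = 8314 / 14.5 = 573.38 J/(kg.K)
Ve = sqrt(2 * 1.15 / (1.15 - 1) * 573.38 * 2501) = 4689 m/s

4689 m/s


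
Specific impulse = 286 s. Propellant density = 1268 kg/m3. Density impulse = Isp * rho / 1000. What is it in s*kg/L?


rho*Isp = 286 * 1268 / 1000 = 363 s*kg/L

363 s*kg/L


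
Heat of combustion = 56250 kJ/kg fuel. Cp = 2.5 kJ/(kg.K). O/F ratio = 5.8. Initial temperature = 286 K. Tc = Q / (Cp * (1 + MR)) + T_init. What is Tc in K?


Tc = 56250 / (2.5 * (1 + 5.8)) + 286 = 3595 K

3595 K


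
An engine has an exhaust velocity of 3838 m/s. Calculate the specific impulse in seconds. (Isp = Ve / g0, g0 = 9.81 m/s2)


Isp = Ve / g0 = 3838 / 9.81 = 391.2 s

391.2 s


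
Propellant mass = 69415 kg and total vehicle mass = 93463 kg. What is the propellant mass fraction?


PMF = 69415 / 93463 = 0.743

0.743


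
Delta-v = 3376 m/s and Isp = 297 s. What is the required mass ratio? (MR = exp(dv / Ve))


Ve = 297 * 9.81 = 2913.57 m/s
MR = exp(3376 / 2913.57) = 3.186

3.186


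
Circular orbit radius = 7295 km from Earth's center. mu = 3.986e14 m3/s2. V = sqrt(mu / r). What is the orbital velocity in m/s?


V = sqrt(3.986e14 / 7295000) = 7392 m/s

7392 m/s


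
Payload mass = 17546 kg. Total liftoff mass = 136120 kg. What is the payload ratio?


PR = 17546 / 136120 = 0.1289

0.1289


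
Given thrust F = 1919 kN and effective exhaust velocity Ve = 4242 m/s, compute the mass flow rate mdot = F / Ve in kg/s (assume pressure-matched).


mdot = F / Ve = 1919000 / 4242 = 452.4 kg/s

452.4 kg/s


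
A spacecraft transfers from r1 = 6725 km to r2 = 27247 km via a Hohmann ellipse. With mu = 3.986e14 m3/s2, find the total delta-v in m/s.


V1 = sqrt(mu/r1) = 7698.79 m/s
dV1 = V1*(sqrt(2*r2/(r1+r2)) - 1) = 2051.92 m/s
V2 = sqrt(mu/r2) = 3824.81 m/s
dV2 = V2*(1 - sqrt(2*r1/(r1+r2))) = 1418.17 m/s
Total dV = 3470 m/s

3470 m/s


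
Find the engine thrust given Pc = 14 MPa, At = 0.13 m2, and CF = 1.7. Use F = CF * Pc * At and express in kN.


F = 1.7 * 14e6 * 0.13 = 3.0940e+06 N = 3094.0 kN

3094.0 kN


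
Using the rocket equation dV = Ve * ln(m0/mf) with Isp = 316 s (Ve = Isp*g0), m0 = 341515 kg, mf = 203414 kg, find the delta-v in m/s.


Ve = 316 * 9.81 = 3099.96 m/s
dV = 3099.96 * ln(341515/203414) = 1606 m/s

1606 m/s


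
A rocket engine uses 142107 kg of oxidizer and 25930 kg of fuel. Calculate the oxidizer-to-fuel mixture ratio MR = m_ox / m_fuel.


MR = 142107 / 25930 = 5.48

5.48


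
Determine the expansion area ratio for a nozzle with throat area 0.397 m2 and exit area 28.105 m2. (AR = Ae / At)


AR = 28.105 / 0.397 = 70.8

70.8


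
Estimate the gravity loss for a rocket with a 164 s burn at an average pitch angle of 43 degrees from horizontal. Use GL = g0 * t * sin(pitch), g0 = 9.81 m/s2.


GL = 9.81 * 164 * sin(43 deg) = 1097 m/s

1097 m/s


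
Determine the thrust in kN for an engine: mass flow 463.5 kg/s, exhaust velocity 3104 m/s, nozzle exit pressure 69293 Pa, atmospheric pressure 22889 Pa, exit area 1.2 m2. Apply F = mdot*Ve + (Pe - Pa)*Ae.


F = 463.5 * 3104 + (69293 - 22889) * 1.2 = 1.4944e+06 N = 1494.4 kN

1494.4 kN


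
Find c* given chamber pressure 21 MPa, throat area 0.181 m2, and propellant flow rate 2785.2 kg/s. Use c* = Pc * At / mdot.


c* = 21e6 * 0.181 / 2785.2 = 1365 m/s

1365 m/s


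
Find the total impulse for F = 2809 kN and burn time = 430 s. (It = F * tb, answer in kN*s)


It = 2809 * 430 = 1207870 kN*s

1207870 kN*s


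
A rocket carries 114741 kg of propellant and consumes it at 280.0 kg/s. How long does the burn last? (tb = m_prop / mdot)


tb = 114741 / 280.0 = 409.8 s

409.8 s


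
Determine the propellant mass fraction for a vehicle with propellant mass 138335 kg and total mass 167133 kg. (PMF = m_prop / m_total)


PMF = 138335 / 167133 = 0.828

0.828


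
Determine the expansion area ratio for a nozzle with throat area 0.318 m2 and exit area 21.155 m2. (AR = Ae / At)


AR = 21.155 / 0.318 = 66.5

66.5


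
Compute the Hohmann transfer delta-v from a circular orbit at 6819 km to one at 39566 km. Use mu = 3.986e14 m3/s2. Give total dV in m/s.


V1 = sqrt(mu/r1) = 7645.54 m/s
dV1 = V1*(sqrt(2*r2/(r1+r2)) - 1) = 2340.55 m/s
V2 = sqrt(mu/r2) = 3174.0 m/s
dV2 = V2*(1 - sqrt(2*r1/(r1+r2))) = 1452.95 m/s
Total dV = 3794 m/s

3794 m/s


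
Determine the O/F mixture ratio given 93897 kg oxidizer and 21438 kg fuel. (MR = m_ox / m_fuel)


MR = 93897 / 21438 = 4.38

4.38


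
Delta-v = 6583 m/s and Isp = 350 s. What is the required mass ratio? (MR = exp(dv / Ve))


Ve = 350 * 9.81 = 3433.5 m/s
MR = exp(6583 / 3433.5) = 6.802

6.802


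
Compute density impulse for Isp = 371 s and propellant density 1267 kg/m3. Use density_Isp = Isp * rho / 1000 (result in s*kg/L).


rho*Isp = 371 * 1267 / 1000 = 470 s*kg/L

470 s*kg/L


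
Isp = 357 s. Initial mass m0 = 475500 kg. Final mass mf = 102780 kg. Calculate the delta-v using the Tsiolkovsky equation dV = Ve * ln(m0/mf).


Ve = 357 * 9.81 = 3502.17 m/s
dV = 3502.17 * ln(475500/102780) = 5365 m/s

5365 m/s


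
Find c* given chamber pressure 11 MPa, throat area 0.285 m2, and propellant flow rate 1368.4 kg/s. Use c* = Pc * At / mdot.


c* = 11e6 * 0.285 / 1368.4 = 2291 m/s

2291 m/s


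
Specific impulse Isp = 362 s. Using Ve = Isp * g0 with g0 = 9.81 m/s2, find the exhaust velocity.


Ve = Isp * g0 = 362 * 9.81 = 3551.2 m/s

3551.2 m/s


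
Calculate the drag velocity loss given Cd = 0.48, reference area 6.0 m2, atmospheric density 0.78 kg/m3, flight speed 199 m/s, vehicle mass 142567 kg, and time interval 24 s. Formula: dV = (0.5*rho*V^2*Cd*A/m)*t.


D = 0.5 * 0.78 * 199^2 * 0.48 * 6.0 = 44479.84 N
a = 44479.84 / 142567 = 0.312 m/s2
dV = 0.312 * 24 = 7.5 m/s

7.5 m/s


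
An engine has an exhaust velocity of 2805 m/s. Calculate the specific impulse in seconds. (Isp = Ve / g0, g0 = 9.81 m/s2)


Isp = Ve / g0 = 2805 / 9.81 = 285.9 s

285.9 s


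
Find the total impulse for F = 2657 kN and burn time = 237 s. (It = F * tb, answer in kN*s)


It = 2657 * 237 = 629709 kN*s

629709 kN*s


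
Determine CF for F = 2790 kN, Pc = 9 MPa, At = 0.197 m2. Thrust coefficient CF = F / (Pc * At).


CF = 2790000 / (9e6 * 0.197) = 1.57

1.57


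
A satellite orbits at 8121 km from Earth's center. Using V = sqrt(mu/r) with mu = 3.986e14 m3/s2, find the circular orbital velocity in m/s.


V = sqrt(3.986e14 / 8121000) = 7006 m/s

7006 m/s


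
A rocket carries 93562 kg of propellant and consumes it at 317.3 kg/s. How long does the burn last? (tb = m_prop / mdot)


tb = 93562 / 317.3 = 294.9 s

294.9 s


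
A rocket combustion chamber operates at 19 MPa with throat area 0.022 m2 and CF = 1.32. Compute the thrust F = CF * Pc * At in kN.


F = 1.32 * 19e6 * 0.022 = 551760.0 N = 551.8 kN

551.8 kN


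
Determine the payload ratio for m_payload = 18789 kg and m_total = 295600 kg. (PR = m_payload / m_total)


PR = 18789 / 295600 = 0.0636

0.0636


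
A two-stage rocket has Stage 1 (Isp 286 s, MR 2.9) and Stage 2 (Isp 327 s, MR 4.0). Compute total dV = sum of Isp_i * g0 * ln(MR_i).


dV1 = 286 * 9.81 * ln(2.9) = 2987.2 m/s
dV2 = 327 * 9.81 * ln(4.0) = 4447.1 m/s
Total dV = 2987.2 + 4447.1 = 7434.3 m/s ~ 7434 m/s

7434 m/s


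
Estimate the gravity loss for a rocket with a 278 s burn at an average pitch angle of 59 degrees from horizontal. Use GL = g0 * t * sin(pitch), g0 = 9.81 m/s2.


GL = 9.81 * 278 * sin(59 deg) = 2338 m/s

2338 m/s


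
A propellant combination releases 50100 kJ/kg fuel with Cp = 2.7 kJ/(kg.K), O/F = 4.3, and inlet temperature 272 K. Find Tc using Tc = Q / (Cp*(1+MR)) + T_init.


Tc = 50100 / (2.7 * (1 + 4.3)) + 272 = 3773 K

3773 K


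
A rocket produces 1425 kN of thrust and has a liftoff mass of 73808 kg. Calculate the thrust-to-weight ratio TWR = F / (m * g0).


TWR = 1425000 / (73808 * 9.81) = 1.97

1.97


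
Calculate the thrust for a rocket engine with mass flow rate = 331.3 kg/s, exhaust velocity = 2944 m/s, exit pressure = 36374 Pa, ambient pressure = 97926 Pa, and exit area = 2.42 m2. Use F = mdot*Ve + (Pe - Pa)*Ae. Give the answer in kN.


F = 331.3 * 2944 + (36374 - 97926) * 2.42 = 826391.0 N = 826.4 kN

826.4 kN


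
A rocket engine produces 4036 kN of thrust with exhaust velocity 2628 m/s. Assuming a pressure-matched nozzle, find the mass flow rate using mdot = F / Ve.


mdot = F / Ve = 4036000 / 2628 = 1535.8 kg/s

1535.8 kg/s


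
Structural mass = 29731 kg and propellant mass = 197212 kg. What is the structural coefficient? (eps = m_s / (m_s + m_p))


eps = 29731 / (29731 + 197212) = 0.131

0.131


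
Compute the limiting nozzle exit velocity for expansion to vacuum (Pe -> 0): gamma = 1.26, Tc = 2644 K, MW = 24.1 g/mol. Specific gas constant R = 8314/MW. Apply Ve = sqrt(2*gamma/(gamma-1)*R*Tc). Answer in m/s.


R = 8314 / 24.1 = 344.98 J/(kg.K)
Ve = sqrt(2 * 1.26 / (1.26 - 1) * 344.98 * 2644) = 2973 m/s

2973 m/s


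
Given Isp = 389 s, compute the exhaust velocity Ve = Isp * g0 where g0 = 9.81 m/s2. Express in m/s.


Ve = Isp * g0 = 389 * 9.81 = 3816.1 m/s

3816.1 m/s


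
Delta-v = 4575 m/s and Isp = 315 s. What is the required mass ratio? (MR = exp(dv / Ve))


Ve = 315 * 9.81 = 3090.15 m/s
MR = exp(4575 / 3090.15) = 4.395

4.395


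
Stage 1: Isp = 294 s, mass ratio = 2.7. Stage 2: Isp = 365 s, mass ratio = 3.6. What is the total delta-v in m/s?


dV1 = 294 * 9.81 * ln(2.7) = 2864.7 m/s
dV2 = 365 * 9.81 * ln(3.6) = 4586.6 m/s
Total dV = 2864.7 + 4586.6 = 7451.3 m/s ~ 7451 m/s

7451 m/s


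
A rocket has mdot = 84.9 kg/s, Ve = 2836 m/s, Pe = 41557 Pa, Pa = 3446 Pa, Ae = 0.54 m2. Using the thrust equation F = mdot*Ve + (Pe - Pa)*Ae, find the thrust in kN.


F = 84.9 * 2836 + (41557 - 3446) * 0.54 = 261356.0 N = 261.4 kN

261.4 kN


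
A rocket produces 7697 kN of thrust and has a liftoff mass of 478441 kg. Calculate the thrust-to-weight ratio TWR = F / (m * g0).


TWR = 7697000 / (478441 * 9.81) = 1.64

1.64


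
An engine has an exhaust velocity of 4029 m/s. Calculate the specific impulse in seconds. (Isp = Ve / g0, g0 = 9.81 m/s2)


Isp = Ve / g0 = 4029 / 9.81 = 410.7 s

410.7 s


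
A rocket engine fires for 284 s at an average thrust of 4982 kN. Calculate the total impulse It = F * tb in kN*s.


It = 4982 * 284 = 1414888 kN*s

1414888 kN*s


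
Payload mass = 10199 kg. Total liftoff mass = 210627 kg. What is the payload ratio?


PR = 10199 / 210627 = 0.0484

0.0484


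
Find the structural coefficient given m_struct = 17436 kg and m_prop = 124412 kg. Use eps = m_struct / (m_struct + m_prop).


eps = 17436 / (17436 + 124412) = 0.1229

0.1229


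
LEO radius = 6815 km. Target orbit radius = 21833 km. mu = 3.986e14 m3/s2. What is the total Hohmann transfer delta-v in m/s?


V1 = sqrt(mu/r1) = 7647.79 m/s
dV1 = V1*(sqrt(2*r2/(r1+r2)) - 1) = 1794.13 m/s
V2 = sqrt(mu/r2) = 4272.79 m/s
dV2 = V2*(1 - sqrt(2*r1/(r1+r2))) = 1325.57 m/s
Total dV = 3120 m/s

3120 m/s


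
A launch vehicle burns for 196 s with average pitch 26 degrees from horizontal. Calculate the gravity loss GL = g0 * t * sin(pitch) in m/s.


GL = 9.81 * 196 * sin(26 deg) = 843 m/s

843 m/s


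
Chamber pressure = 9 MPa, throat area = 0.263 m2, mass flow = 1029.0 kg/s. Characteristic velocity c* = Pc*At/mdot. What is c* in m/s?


c* = 9e6 * 0.263 / 1029.0 = 2300 m/s

2300 m/s


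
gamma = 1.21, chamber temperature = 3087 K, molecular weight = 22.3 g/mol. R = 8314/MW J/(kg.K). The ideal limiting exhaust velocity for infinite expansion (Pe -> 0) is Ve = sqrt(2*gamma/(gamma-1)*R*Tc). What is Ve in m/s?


R = 8314 / 22.3 = 372.83 J/(kg.K)
Ve = sqrt(2 * 1.21 / (1.21 - 1) * 372.83 * 3087) = 3642 m/s

3642 m/s


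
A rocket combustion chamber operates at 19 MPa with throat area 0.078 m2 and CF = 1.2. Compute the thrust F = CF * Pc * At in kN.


F = 1.2 * 19e6 * 0.078 = 1.7784e+06 N = 1778.4 kN

1778.4 kN


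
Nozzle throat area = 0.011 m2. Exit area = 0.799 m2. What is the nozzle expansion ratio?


AR = 0.799 / 0.011 = 72.6

72.6


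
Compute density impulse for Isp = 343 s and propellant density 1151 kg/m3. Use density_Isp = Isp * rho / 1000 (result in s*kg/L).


rho*Isp = 343 * 1151 / 1000 = 395 s*kg/L

395 s*kg/L


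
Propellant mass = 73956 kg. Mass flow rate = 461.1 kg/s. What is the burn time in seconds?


tb = 73956 / 461.1 = 160.4 s

160.4 s


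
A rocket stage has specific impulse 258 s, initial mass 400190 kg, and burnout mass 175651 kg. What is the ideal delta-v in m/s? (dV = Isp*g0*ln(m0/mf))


Ve = 258 * 9.81 = 2530.98 m/s
dV = 2530.98 * ln(400190/175651) = 2084 m/s

2084 m/s


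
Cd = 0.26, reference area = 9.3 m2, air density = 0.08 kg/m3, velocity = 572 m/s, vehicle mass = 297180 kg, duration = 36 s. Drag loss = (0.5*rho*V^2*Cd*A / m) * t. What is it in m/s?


D = 0.5 * 0.08 * 572^2 * 0.26 * 9.3 = 31645.24 N
a = 31645.24 / 297180 = 0.1065 m/s2
dV = 0.1065 * 36 = 3.8 m/s

3.8 m/s


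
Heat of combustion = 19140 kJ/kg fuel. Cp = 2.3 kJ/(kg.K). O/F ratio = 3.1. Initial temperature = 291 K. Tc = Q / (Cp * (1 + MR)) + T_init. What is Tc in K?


Tc = 19140 / (2.3 * (1 + 3.1)) + 291 = 2321 K

2321 K


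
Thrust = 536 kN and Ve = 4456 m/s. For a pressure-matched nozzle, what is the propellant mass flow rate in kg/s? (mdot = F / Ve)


mdot = F / Ve = 536000 / 4456 = 120.3 kg/s

120.3 kg/s


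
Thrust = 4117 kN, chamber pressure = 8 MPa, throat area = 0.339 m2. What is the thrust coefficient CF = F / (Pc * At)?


CF = 4117000 / (8e6 * 0.339) = 1.52

1.52


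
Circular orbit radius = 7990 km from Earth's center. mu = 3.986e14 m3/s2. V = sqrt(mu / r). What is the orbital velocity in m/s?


V = sqrt(3.986e14 / 7990000) = 7063 m/s

7063 m/s


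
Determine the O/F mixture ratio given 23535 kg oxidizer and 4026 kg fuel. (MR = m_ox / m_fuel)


MR = 23535 / 4026 = 5.85

5.85


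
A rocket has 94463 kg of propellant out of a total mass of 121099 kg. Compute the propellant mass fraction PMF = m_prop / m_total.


PMF = 94463 / 121099 = 0.78

0.78


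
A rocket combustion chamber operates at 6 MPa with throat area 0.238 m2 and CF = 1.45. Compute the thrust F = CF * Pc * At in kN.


F = 1.45 * 6e6 * 0.238 = 2.0706e+06 N = 2070.6 kN

2070.6 kN


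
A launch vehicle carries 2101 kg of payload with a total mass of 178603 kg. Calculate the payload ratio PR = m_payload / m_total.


PR = 2101 / 178603 = 0.0118

0.0118


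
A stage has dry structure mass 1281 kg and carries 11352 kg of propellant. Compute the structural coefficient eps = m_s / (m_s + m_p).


eps = 1281 / (1281 + 11352) = 0.1014

0.1014


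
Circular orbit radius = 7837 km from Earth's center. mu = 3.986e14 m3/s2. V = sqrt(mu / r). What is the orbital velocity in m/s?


V = sqrt(3.986e14 / 7837000) = 7132 m/s

7132 m/s


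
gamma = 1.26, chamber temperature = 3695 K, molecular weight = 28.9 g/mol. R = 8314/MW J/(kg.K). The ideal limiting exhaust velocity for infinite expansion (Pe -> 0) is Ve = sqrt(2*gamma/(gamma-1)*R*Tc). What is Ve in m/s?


R = 8314 / 28.9 = 287.68 J/(kg.K)
Ve = sqrt(2 * 1.26 / (1.26 - 1) * 287.68 * 3695) = 3210 m/s

3210 m/s


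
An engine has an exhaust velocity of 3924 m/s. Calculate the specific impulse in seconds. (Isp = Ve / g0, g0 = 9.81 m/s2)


Isp = Ve / g0 = 3924 / 9.81 = 400.0 s

400.0 s


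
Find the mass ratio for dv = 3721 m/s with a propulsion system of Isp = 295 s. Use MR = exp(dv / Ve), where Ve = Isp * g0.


Ve = 295 * 9.81 = 2893.95 m/s
MR = exp(3721 / 2893.95) = 3.618

3.618


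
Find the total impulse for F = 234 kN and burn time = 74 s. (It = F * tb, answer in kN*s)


It = 234 * 74 = 17316 kN*s

17316 kN*s


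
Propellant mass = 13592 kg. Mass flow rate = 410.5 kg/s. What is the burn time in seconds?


tb = 13592 / 410.5 = 33.1 s

33.1 s


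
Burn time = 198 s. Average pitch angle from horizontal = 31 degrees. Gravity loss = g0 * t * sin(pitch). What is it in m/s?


GL = 9.81 * 198 * sin(31 deg) = 1000 m/s

1000 m/s


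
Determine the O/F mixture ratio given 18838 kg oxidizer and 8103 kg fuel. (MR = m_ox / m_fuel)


MR = 18838 / 8103 = 2.32

2.32


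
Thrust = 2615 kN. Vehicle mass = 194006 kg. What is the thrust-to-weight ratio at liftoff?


TWR = 2615000 / (194006 * 9.81) = 1.37

1.37


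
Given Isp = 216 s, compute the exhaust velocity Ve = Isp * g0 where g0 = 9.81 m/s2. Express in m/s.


Ve = Isp * g0 = 216 * 9.81 = 2119.0 m/s

2119.0 m/s


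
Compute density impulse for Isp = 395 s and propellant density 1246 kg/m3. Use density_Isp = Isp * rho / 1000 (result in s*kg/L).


rho*Isp = 395 * 1246 / 1000 = 492 s*kg/L

492 s*kg/L


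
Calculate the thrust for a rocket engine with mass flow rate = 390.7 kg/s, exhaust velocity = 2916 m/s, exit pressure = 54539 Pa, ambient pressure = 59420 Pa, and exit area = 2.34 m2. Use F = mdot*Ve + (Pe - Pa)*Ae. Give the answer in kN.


F = 390.7 * 2916 + (54539 - 59420) * 2.34 = 1.1279e+06 N = 1127.9 kN

1127.9 kN
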